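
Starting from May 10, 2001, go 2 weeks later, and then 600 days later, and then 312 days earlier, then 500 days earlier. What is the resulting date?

October 24, 2000

Adding 2 weeks (= 14 days) from May 10, 2001:
May has 31 days; 10 + 14 = 24, still in May.
Advancing 600 days from May 24, 2001:
May has 31 days, so 31 − 24 = 7 days remain after May 24, 2001; 600 − 7 = 593 left.
June 2001 has 30 days: 593 − 30 = 563 left.
July 2001 has 31 days: 563 − 31 = 532 left.
August 2001 has 31 days: 532 − 31 = 501 left.
September 2001 has 30 days: 501 − 30 = 471 left.
October 2001 has 31 days: 471 − 31 = 440 left.
November 2001 has 30 days: 440 − 30 = 410 left.
December 2001 has 31 days: 410 − 31 = 379 left.
January 2002 has 31 days: 379 − 31 = 348 left.
February 2002 has 28 days (2002 is not a leap year): 348 − 28 = 320 left.
March 2002 has 31 days: 320 − 31 = 289 left.
April 2002 has 30 days: 289 − 30 = 259 left.
May 2002 has 31 days: 259 − 31 = 228 left.
June 2002 has 30 days: 228 − 30 = 198 left.
July 2002 has 31 days: 198 − 31 = 167 left.
August 2002 has 31 days: 167 − 31 = 136 left.
September 2002 has 30 days: 136 − 30 = 106 left.
October 2002 has 31 days: 106 − 31 = 75 left.
November 2002 has 30 days: 75 − 30 = 45 left.
December 2002 has 31 days: 45 − 31 = 14 left.
14 days into January 2003 → January 14, 2003.
Going back 312 days from January 14, 2003:
Going back 14 days from January 14, 2003 reaches the end of the previous month; 312 − 14 = 298 left.
December 2002 has 31 days: 298 − 31 = 267 left.
November 2002 has 30 days: 267 − 30 = 237 left.
October 2002 has 31 days: 237 − 31 = 206 left.
September 2002 has 30 days: 206 − 30 = 176 left.
August 2002 has 31 days: 176 − 31 = 145 left.
July 2002 has 31 days: 145 − 31 = 114 left.
June 2002 has 30 days: 114 − 30 = 84 left.
May 2002 has 31 days: 84 − 31 = 53 left.
April 2002 has 30 days: 53 − 30 = 23 left.
March 2002 has 31 days; 31 − 23 = 8 → March 8, 2002.
Subtracting 500 days from March 8, 2002:
Going back 8 days from March 8, 2002 reaches the end of the previous month; 500 − 8 = 492 left.
February 2002 has 28 days (2002 is not a leap year): 492 − 28 = 464 left.
January 2002 has 31 days: 464 − 31 = 433 left.
December 2001 has 31 days: 433 − 31 = 402 left.
November 2001 has 30 days: 402 − 30 = 372 left.
October 2001 has 31 days: 372 − 31 = 341 left.
September 2001 has 30 days: 341 − 30 = 311 left.
August 2001 has 31 days: 311 − 31 = 280 left.
July 2001 has 31 days: 280 − 31 = 249 left.
June 2001 has 30 days: 249 − 30 = 219 left.
May 2001 has 31 days: 219 − 31 = 188 left.
April 2001 has 30 days: 188 − 30 = 158 left.
March 2001 has 31 days: 158 − 31 = 127 left.
February 2001 has 28 days (2001 is not a leap year): 127 − 28 = 99 left.
January 2001 has 31 days: 99 − 31 = 68 left.
December 2000 has 31 days: 68 − 31 = 37 left.
November 2000 has 30 days: 37 − 30 = 7 left.
October 2000 has 31 days; 31 − 7 = 24 → October 24, 2000.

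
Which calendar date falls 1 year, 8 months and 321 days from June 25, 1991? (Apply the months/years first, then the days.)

Counting forward 1 year, 8 months and 321 days from June 25, 1991: first the month/year part, then the days.
+1 year → 1992; month 6 + 8 = 14, which is month 2 of year 1993 → February 1993.
Day 25 is valid in February, giving February 25, 1993.
Now add 321 days from February 25, 1993.
February has 28 days, so 28 − 25 = 3 days remain after February 25, 1993; 321 − 3 = 318 left.
March 1993 has 31 days: 318 − 31 = 287 left.
April 1993 has 30 days: 287 − 30 = 257 left.
May 1993 has 31 days: 257 − 31 = 226 left.
June 1993 has 30 days: 226 − 30 = 196 left.
July 1993 has 31 days: 196 − 31 = 165 left.
August 1993 has 31 days: 165 − 31 = 134 left.
September 1993 has 30 days: 134 − 30 = 104 left.
October 1993 has 31 days: 104 − 31 = 73 left.
November 1993 has 30 days: 73 − 30 = 43 left.
December 1993 has 31 days: 43 − 31 = 12 left.
12 days into January 1994 → January 12, 1994.

January 12, 1994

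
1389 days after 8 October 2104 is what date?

July 28, 2108

Advancing 1389 days from October 8, 2104.
October has 31 days, so 31 − 8 = 23 days remain after October 8, 2104; 1389 − 23 = 1366 left.
November 2104 has 30 days: 1366 − 30 = 1336 left.
December 2104 has 31 days: 1336 − 31 = 1305 left.
January 2105 has 31 days: 1305 − 31 = 1274 left.
February 2105 has 28 days (2105 is not a leap year): 1274 − 28 = 1246 left.
March 2105 has 31 days: 1246 − 31 = 1215 left.
April 2105 has 30 days: 1215 − 30 = 1185 left.
May 2105 has 31 days: 1185 − 31 = 1154 left.
June 2105 has 30 days: 1154 − 30 = 1124 left.
July 2105 has 31 days: 1124 − 31 = 1093 left.
August 2105 has 31 days: 1093 − 31 = 1062 left.
September 2105 has 30 days: 1062 − 30 = 1032 left.
October 2105 has 31 days: 1032 − 31 = 1001 left.
November 2105 has 30 days: 1001 − 30 = 971 left.
December 2105 has 31 days: 971 − 31 = 940 left.
January 2106 has 31 days: 940 − 31 = 909 left.
February 2106 has 28 days (2106 is not a leap year): 909 − 28 = 881 left.
March 2106 has 31 days: 881 − 31 = 850 left.
April 2106 has 30 days: 850 − 30 = 820 left.
May 2106 has 31 days: 820 − 31 = 789 left.
June 2106 has 30 days: 789 − 30 = 759 left.
July 2106 has 31 days: 759 − 31 = 728 left.
August 2106 has 31 days: 728 − 31 = 697 left.
September 2106 has 30 days: 697 − 30 = 667 left.
October 2106 has 31 days: 667 − 31 = 636 left.
November 2106 has 30 days: 636 − 30 = 606 left.
December 2106 has 31 days: 606 − 31 = 575 left.
January 2107 has 31 days: 575 − 31 = 544 left.
February 2107 has 28 days (2107 is not a leap year): 544 − 28 = 516 left.
March 2107 has 31 days: 516 − 31 = 485 left.
April 2107 has 30 days: 485 − 30 = 455 left.
May 2107 has 31 days: 455 − 31 = 424 left.
June 2107 has 30 days: 424 − 30 = 394 left.
July 2107 has 31 days: 394 − 31 = 363 left.
August 2107 has 31 days: 363 − 31 = 332 left.
September 2107 has 30 days: 332 − 30 = 302 left.
October 2107 has 31 days: 302 − 31 = 271 left.
November 2107 has 30 days: 271 − 30 = 241 left.
December 2107 has 31 days: 241 − 31 = 210 left.
January 2108 has 31 days: 210 − 31 = 179 left.
February 2108 has 29 days (2108 is a leap year): 179 − 29 = 150 left.
March 2108 has 31 days: 150 − 31 = 119 left.
April 2108 has 30 days: 119 − 30 = 89 left.
May 2108 has 31 days: 89 − 31 = 58 left.
June 2108 has 30 days: 58 − 30 = 28 left.
28 days into July 2108 → July 28, 2108.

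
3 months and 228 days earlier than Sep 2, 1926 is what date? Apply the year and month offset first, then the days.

Going back 3 months and 228 days from September 2, 1926: first the month/year part, then the days.
month 9 − 3 = 6 → June 1926.
Day 2 is valid in June, giving June 2, 1926.
Now subtract 228 days from June 2, 1926.
Going back 2 days from June 2, 1926 reaches the end of the previous month; 228 − 2 = 226 left.
May 1926 has 31 days: 226 − 31 = 195 left.
April 1926 has 30 days: 195 − 30 = 165 left.
March 1926 has 31 days: 165 − 31 = 134 left.
February 1926 has 28 days (1926 is not a leap year): 134 − 28 = 106 left.
January 1926 has 31 days: 106 − 31 = 75 left.
December 1925 has 31 days: 75 − 31 = 44 left.
November 1925 has 30 days: 44 − 30 = 14 left.
October 1925 has 31 days; 31 − 14 = 17 → October 17, 1925.

October 17, 1925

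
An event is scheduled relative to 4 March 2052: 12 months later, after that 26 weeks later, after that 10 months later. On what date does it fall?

Counting forward 12 months from March 4, 2052:
month 3 + 12 = 15, which is month 3 of year 2053 → March 2053.
Day 4 is valid in March, giving March 4, 2053.
Counting forward 26 weeks (= 182 days) from March 4, 2053:
March has 31 days, so 31 − 4 = 27 days remain after March 4, 2053; 182 − 27 = 155 left.
April 2053 has 30 days: 155 − 30 = 125 left.
May 2053 has 31 days: 125 − 31 = 94 left.
June 2053 has 30 days: 94 − 30 = 64 left.
July 2053 has 31 days: 64 − 31 = 33 left.
August 2053 has 31 days: 33 − 31 = 2 left.
2 days into September 2053 → September 2, 2053.
Adding 10 months from September 2, 2053:
month 9 + 10 = 19, which is month 7 of year 2054 → July 2054.
Day 2 is valid in July, giving July 2, 2054.

July 2, 2054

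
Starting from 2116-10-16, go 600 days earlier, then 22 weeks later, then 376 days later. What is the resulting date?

August 7, 2116

Subtracting 600 days from October 16, 2116:
Going back 16 days from October 16, 2116 reaches the end of the previous month; 600 − 16 = 584 left.
September 2116 has 30 days: 584 − 30 = 554 left.
August 2116 has 31 days: 554 − 31 = 523 left.
July 2116 has 31 days: 523 − 31 = 492 left.
June 2116 has 30 days: 492 − 30 = 462 left.
May 2116 has 31 days: 462 − 31 = 431 left.
April 2116 has 30 days: 431 − 30 = 401 left.
March 2116 has 31 days: 401 − 31 = 370 left.
February 2116 has 29 days (2116 is a leap year): 370 − 29 = 341 left.
January 2116 has 31 days: 341 − 31 = 310 left.
December 2115 has 31 days: 310 − 31 = 279 left.
November 2115 has 30 days: 279 − 30 = 249 left.
October 2115 has 31 days: 249 − 31 = 218 left.
September 2115 has 30 days: 218 − 30 = 188 left.
August 2115 has 31 days: 188 − 31 = 157 left.
July 2115 has 31 days: 157 − 31 = 126 left.
June 2115 has 30 days: 126 − 30 = 96 left.
May 2115 has 31 days: 96 − 31 = 65 left.
April 2115 has 30 days: 65 − 30 = 35 left.
March 2115 has 31 days: 35 − 31 = 4 left.
February 2115 has 28 days; 28 − 4 = 24 → February 24, 2115.
Adding 22 weeks (= 154 days) from February 24, 2115:
February has 28 days, so 28 − 24 = 4 days remain after February 24, 2115; 154 − 4 = 150 left.
March 2115 has 31 days: 150 − 31 = 119 left.
April 2115 has 30 days: 119 − 30 = 89 left.
May 2115 has 31 days: 89 − 31 = 58 left.
June 2115 has 30 days: 58 − 30 = 28 left.
28 days into July 2115 → July 28, 2115.
Advancing 376 days from July 28, 2115:
July has 31 days, so 31 − 28 = 3 days remain after July 28, 2115; 376 − 3 = 373 left.
August 2115 has 31 days: 373 − 31 = 342 left.
September 2115 has 30 days: 342 − 30 = 312 left.
October 2115 has 31 days: 312 − 31 = 281 left.
November 2115 has 30 days: 281 − 30 = 251 left.
December 2115 has 31 days: 251 − 31 = 220 left.
January 2116 has 31 days: 220 − 31 = 189 left.
February 2116 has 29 days (2116 is a leap year): 189 − 29 = 160 left.
March 2116 has 31 days: 160 − 31 = 129 left.
April 2116 has 30 days: 129 − 30 = 99 left.
May 2116 has 31 days: 99 − 31 = 68 left.
June 2116 has 30 days: 68 − 30 = 38 left.
July 2116 has 31 days: 38 − 31 = 7 left.
7 days into August 2116 → August 7, 2116.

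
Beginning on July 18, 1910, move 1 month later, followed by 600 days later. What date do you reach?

April 9, 1912

Counting forward 1 month from July 18, 1910:
month 7 + 1 = 8 → August 1910.
Day 18 is valid in August, giving August 18, 1910.
Adding 600 days from August 18, 1910:
August has 31 days, so 31 − 18 = 13 days remain after August 18, 1910; 600 − 13 = 587 left.
September 1910 has 30 days: 587 − 30 = 557 left.
October 1910 has 31 days: 557 − 31 = 526 left.
November 1910 has 30 days: 526 − 30 = 496 left.
December 1910 has 31 days: 496 − 31 = 465 left.
January 1911 has 31 days: 465 − 31 = 434 left.
February 1911 has 28 days (1911 is not a leap year): 434 − 28 = 406 left.
March 1911 has 31 days: 406 − 31 = 375 left.
April 1911 has 30 days: 375 − 30 = 345 left.
May 1911 has 31 days: 345 − 31 = 314 left.
June 1911 has 30 days: 314 − 30 = 284 left.
July 1911 has 31 days: 284 − 31 = 253 left.
August 1911 has 31 days: 253 − 31 = 222 left.
September 1911 has 30 days: 222 − 30 = 192 left.
October 1911 has 31 days: 192 − 31 = 161 left.
November 1911 has 30 days: 161 − 30 = 131 left.
December 1911 has 31 days: 131 − 31 = 100 left.
January 1912 has 31 days: 100 − 31 = 69 left.
February 1912 has 29 days (1912 is a leap year): 69 − 29 = 40 left.
March 1912 has 31 days: 40 − 31 = 9 left.
9 days into April 1912 → April 9, 1912.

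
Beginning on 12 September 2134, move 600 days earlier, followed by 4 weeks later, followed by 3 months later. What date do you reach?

Counting back 600 days from September 12, 2134:
Going back 12 days from September 12, 2134 reaches the end of the previous month; 600 − 12 = 588 left.
August 2134 has 31 days: 588 − 31 = 557 left.
July 2134 has 31 days: 557 − 31 = 526 left.
June 2134 has 30 days: 526 − 30 = 496 left.
May 2134 has 31 days: 496 − 31 = 465 left.
April 2134 has 30 days: 465 − 30 = 435 left.
March 2134 has 31 days: 435 − 31 = 404 left.
February 2134 has 28 days (2134 is not a leap year): 404 − 28 = 376 left.
January 2134 has 31 days: 376 − 31 = 345 left.
December 2133 has 31 days: 345 − 31 = 314 left.
November 2133 has 30 days: 314 − 30 = 284 left.
October 2133 has 31 days: 284 − 31 = 253 left.
September 2133 has 30 days: 253 − 30 = 223 left.
August 2133 has 31 days: 223 − 31 = 192 left.
July 2133 has 31 days: 192 − 31 = 161 left.
June 2133 has 30 days: 161 − 30 = 131 left.
May 2133 has 31 days: 131 − 31 = 100 left.
April 2133 has 30 days: 100 − 30 = 70 left.
March 2133 has 31 days: 70 − 31 = 39 left.
February 2133 has 28 days (2133 is not a leap year): 39 − 28 = 11 left.
January 2133 has 31 days; 31 − 11 = 20 → January 20, 2133.
Adding 4 weeks (= 28 days) from January 20, 2133:
January has 31 days, so 31 − 20 = 11 days remain after January 20, 2133; 28 − 11 = 17 left.
17 days into February 2133 → February 17, 2133.
Advancing 3 months from February 17, 2133:
month 2 + 3 = 5 → May 2133.
Day 17 is valid in May, giving May 17, 2133.

May 17, 2133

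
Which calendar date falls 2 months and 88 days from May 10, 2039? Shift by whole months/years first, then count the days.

Counting forward 2 months and 88 days from May 10, 2039: first the month/year part, then the days.
month 5 + 2 = 7 → July 2039.
Day 10 is valid in July, giving July 10, 2039.
Now add 88 days from July 10, 2039.
July has 31 days, so 31 − 10 = 21 days remain after July 10, 2039; 88 − 21 = 67 left.
August 2039 has 31 days: 67 − 31 = 36 left.
September 2039 has 30 days: 36 − 30 = 6 left.
6 days into October 2039 → October 6, 2039.

October 6, 2039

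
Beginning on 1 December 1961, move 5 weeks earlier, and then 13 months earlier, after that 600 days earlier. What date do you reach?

February 5, 1959

Subtracting 5 weeks (= 35 days) from December 1, 1961:
Going back 1 day from December 1, 1961 reaches the end of the previous month; 35 − 1 = 34 left.
November 1961 has 30 days: 34 − 30 = 4 left.
October 1961 has 31 days; 31 − 4 = 27 → October 27, 1961.
Counting back 13 months from October 27, 1961:
month 10 − 13 = -3, which is month 9 of year 1960 → September 1960.
Day 27 is valid in September, giving September 27, 1960.
Counting back 600 days from September 27, 1960:
Going back 27 days from September 27, 1960 reaches the end of the previous month; 600 − 27 = 573 left.
August 1960 has 31 days: 573 − 31 = 542 left.
July 1960 has 31 days: 542 − 31 = 511 left.
June 1960 has 30 days: 511 − 30 = 481 left.
May 1960 has 31 days: 481 − 31 = 450 left.
April 1960 has 30 days: 450 − 30 = 420 left.
March 1960 has 31 days: 420 − 31 = 389 left.
February 1960 has 29 days (1960 is a leap year): 389 − 29 = 360 left.
January 1960 has 31 days: 360 − 31 = 329 left.
December 1959 has 31 days: 329 − 31 = 298 left.
November 1959 has 30 days: 298 − 30 = 268 left.
October 1959 has 31 days: 268 − 31 = 237 left.
September 1959 has 30 days: 237 − 30 = 207 left.
August 1959 has 31 days: 207 − 31 = 176 left.
July 1959 has 31 days: 176 − 31 = 145 left.
June 1959 has 30 days: 145 − 30 = 115 left.
May 1959 has 31 days: 115 − 31 = 84 left.
April 1959 has 30 days: 84 − 30 = 54 left.
March 1959 has 31 days: 54 − 31 = 23 left.
February 1959 has 28 days; 28 − 23 = 5 → February 5, 1959.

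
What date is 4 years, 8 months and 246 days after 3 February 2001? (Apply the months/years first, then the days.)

Adding 4 years, 8 months and 246 days from February 3, 2001: first the month/year part, then the days.
+4 years → 2005; month 2 + 8 = 10 → October 2005.
Day 3 is valid in October, giving October 3, 2005.
Now add 246 days from October 3, 2005.
October has 31 days, so 31 − 3 = 28 days remain after October 3, 2005; 246 − 28 = 218 left.
November 2005 has 30 days: 218 − 30 = 188 left.
December 2005 has 31 days: 188 − 31 = 157 left.
January 2006 has 31 days: 157 − 31 = 126 left.
February 2006 has 28 days (2006 is not a leap year): 126 − 28 = 98 left.
March 2006 has 31 days: 98 − 31 = 67 left.
April 2006 has 30 days: 67 − 30 = 37 left.
May 2006 has 31 days: 37 − 31 = 6 left.
6 days into June 2006 → June 6, 2006.

June 6, 2006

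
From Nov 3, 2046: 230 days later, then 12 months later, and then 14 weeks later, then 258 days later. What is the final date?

June 12, 2049

Counting forward 230 days from November 3, 2046:
November has 30 days, so 30 − 3 = 27 days remain after November 3, 2046; 230 − 27 = 203 left.
December 2046 has 31 days: 203 − 31 = 172 left.
January 2047 has 31 days: 172 − 31 = 141 left.
February 2047 has 28 days (2047 is not a leap year): 141 − 28 = 113 left.
March 2047 has 31 days: 113 − 31 = 82 left.
April 2047 has 30 days: 82 − 30 = 52 left.
May 2047 has 31 days: 52 − 31 = 21 left.
21 days into June 2047 → June 21, 2047.
Adding 12 months from June 21, 2047:
month 6 + 12 = 18, which is month 6 of year 2048 → June 2048.
Day 21 is valid in June, giving June 21, 2048.
Adding 14 weeks (= 98 days) from June 21, 2048:
June has 30 days, so 30 − 21 = 9 days remain after June 21, 2048; 98 − 9 = 89 left.
July 2048 has 31 days: 89 − 31 = 58 left.
August 2048 has 31 days: 58 − 31 = 27 left.
27 days into September 2048 → September 27, 2048.
Adding 258 days from September 27, 2048:
September has 30 days, so 30 − 27 = 3 days remain after September 27, 2048; 258 − 3 = 255 left.
October 2048 has 31 days: 255 − 31 = 224 left.
November 2048 has 30 days: 224 − 30 = 194 left.
December 2048 has 31 days: 194 − 31 = 163 left.
January 2049 has 31 days: 163 − 31 = 132 left.
February 2049 has 28 days (2049 is not a leap year): 132 − 28 = 104 left.
March 2049 has 31 days: 104 − 31 = 73 left.
April 2049 has 30 days: 73 − 30 = 43 left.
May 2049 has 31 days: 43 − 31 = 12 left.
12 days into June 2049 → June 12, 2049.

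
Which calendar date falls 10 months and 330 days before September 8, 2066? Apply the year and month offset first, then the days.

Subtracting 10 months and 330 days from September 8, 2066: first the month/year part, then the days.
month 9 − 10 = -1, which is month 11 of year 2065 → November 2065.
Day 8 is valid in November, giving November 8, 2065.
Now subtract 330 days from November 8, 2065.
Going back 8 days from November 8, 2065 reaches the end of the previous month; 330 − 8 = 322 left.
October 2065 has 31 days: 322 − 31 = 291 left.
September 2065 has 30 days: 291 − 30 = 261 left.
August 2065 has 31 days: 261 − 31 = 230 left.
July 2065 has 31 days: 230 − 31 = 199 left.
June 2065 has 30 days: 199 − 30 = 169 left.
May 2065 has 31 days: 169 − 31 = 138 left.
April 2065 has 30 days: 138 − 30 = 108 left.
March 2065 has 31 days: 108 − 31 = 77 left.
February 2065 has 28 days (2065 is not a leap year): 77 − 28 = 49 left.
January 2065 has 31 days: 49 − 31 = 18 left.
December 2064 has 31 days; 31 − 18 = 13 → December 13, 2064.

December 13, 2064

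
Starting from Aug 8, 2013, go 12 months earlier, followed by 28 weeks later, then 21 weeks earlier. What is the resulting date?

September 26, 2012

Counting back 12 months from August 8, 2013:
month 8 − 12 = -4, which is month 8 of year 2012 → August 2012.
Day 8 is valid in August, giving August 8, 2012.
Adding 28 weeks (= 196 days) from August 8, 2012:
August has 31 days, so 31 − 8 = 23 days remain after August 8, 2012; 196 − 23 = 173 left.
September 2012 has 30 days: 173 − 30 = 143 left.
October 2012 has 31 days: 143 − 31 = 112 left.
November 2012 has 30 days: 112 − 30 = 82 left.
December 2012 has 31 days: 82 − 31 = 51 left.
January 2013 has 31 days: 51 − 31 = 20 left.
20 days into February 2013 → February 20, 2013.
Counting back 21 weeks (= 147 days) from February 20, 2013:
Going back 20 days from February 20, 2013 reaches the end of the previous month; 147 − 20 = 127 left.
January 2013 has 31 days: 127 − 31 = 96 left.
December 2012 has 31 days: 96 − 31 = 65 left.
November 2012 has 30 days: 65 − 30 = 35 left.
October 2012 has 31 days: 35 − 31 = 4 left.
September 2012 has 30 days; 30 − 4 = 26 → September 26, 2012.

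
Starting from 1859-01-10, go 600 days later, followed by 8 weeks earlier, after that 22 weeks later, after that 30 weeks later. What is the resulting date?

Advancing 600 days from January 10, 1859:
January has 31 days, so 31 − 10 = 21 days remain after January 10, 1859; 600 − 21 = 579 left.
February 1859 has 28 days (1859 is not a leap year): 579 − 28 = 551 left.
March 1859 has 31 days: 551 − 31 = 520 left.
April 1859 has 30 days: 520 − 30 = 490 left.
May 1859 has 31 days: 490 − 31 = 459 left.
June 1859 has 30 days: 459 − 30 = 429 left.
July 1859 has 31 days: 429 − 31 = 398 left.
August 1859 has 31 days: 398 − 31 = 367 left.
September 1859 has 30 days: 367 − 30 = 337 left.
October 1859 has 31 days: 337 − 31 = 306 left.
November 1859 has 30 days: 306 − 30 = 276 left.
December 1859 has 31 days: 276 − 31 = 245 left.
January 1860 has 31 days: 245 − 31 = 214 left.
February 1860 has 29 days (1860 is a leap year): 214 − 29 = 185 left.
March 1860 has 31 days: 185 − 31 = 154 left.
April 1860 has 30 days: 154 − 30 = 124 left.
May 1860 has 31 days: 124 − 31 = 93 left.
June 1860 has 30 days: 93 − 30 = 63 left.
July 1860 has 31 days: 63 − 31 = 32 left.
August 1860 has 31 days: 32 − 31 = 1 left.
1 day into September 1860 → September 1, 1860.
Going back 8 weeks (= 56 days) from September 1, 1860:
Going back 1 day from September 1, 1860 reaches the end of the previous month; 56 − 1 = 55 left.
August 1860 has 31 days: 55 − 31 = 24 left.
July 1860 has 31 days; 31 − 24 = 7 → July 7, 1860.
Counting forward 22 weeks (= 154 days) from July 7, 1860:
July has 31 days, so 31 − 7 = 24 days remain after July 7, 1860; 154 − 24 = 130 left.
August 1860 has 31 days: 130 − 31 = 99 left.
September 1860 has 30 days: 99 − 30 = 69 left.
October 1860 has 31 days: 69 − 31 = 38 left.
November 1860 has 30 days: 38 − 30 = 8 left.
8 days into December 1860 → December 8, 1860.
Advancing 30 weeks (= 210 days) from December 8, 1860:
December has 31 days, so 31 − 8 = 23 days remain after December 8, 1860; 210 − 23 = 187 left.
January 1861 has 31 days: 187 − 31 = 156 left.
February 1861 has 28 days (1861 is not a leap year): 156 − 28 = 128 left.
March 1861 has 31 days: 128 − 31 = 97 left.
April 1861 has 30 days: 97 − 30 = 67 left.
May 1861 has 31 days: 67 − 31 = 36 left.
June 1861 has 30 days: 36 − 30 = 6 left.
6 days into July 1861 → July 6, 1861.

July 6, 1861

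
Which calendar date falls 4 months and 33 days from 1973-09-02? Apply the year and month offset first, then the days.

February 4, 1974

Counting forward 4 months and 33 days from September 2, 1973: first the month/year part, then the days.
month 9 + 4 = 13, which is month 1 of year 1974 → January 1974.
Day 2 is valid in January, giving January 2, 1974.
Now add 33 days from January 2, 1974.
January has 31 days, so 31 − 2 = 29 days remain after January 2, 1974; 33 − 29 = 4 left.
4 days into February 1974 → February 4, 1974.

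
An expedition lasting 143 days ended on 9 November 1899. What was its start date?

June 19, 1899

Subtracting 143 days from November 9, 1899.
Going back 9 days from November 9, 1899 reaches the end of the previous month; 143 − 9 = 134 left.
October 1899 has 31 days: 134 − 31 = 103 left.
September 1899 has 30 days: 103 − 30 = 73 left.
August 1899 has 31 days: 73 − 31 = 42 left.
July 1899 has 31 days: 42 − 31 = 11 left.
June 1899 has 30 days; 30 − 11 = 19 → June 19, 1899.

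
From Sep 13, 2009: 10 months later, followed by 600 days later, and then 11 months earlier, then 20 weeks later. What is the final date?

Advancing 10 months from September 13, 2009:
month 9 + 10 = 19, which is month 7 of year 2010 → July 2010.
Day 13 is valid in July, giving July 13, 2010.
Advancing 600 days from July 13, 2010:
July has 31 days, so 31 − 13 = 18 days remain after July 13, 2010; 600 − 18 = 582 left.
August 2010 has 31 days: 582 − 31 = 551 left.
September 2010 has 30 days: 551 − 30 = 521 left.
October 2010 has 31 days: 521 − 31 = 490 left.
November 2010 has 30 days: 490 − 30 = 460 left.
December 2010 has 31 days: 460 − 31 = 429 left.
January 2011 has 31 days: 429 − 31 = 398 left.
February 2011 has 28 days (2011 is not a leap year): 398 − 28 = 370 left.
March 2011 has 31 days: 370 − 31 = 339 left.
April 2011 has 30 days: 339 − 30 = 309 left.
May 2011 has 31 days: 309 − 31 = 278 left.
June 2011 has 30 days: 278 − 30 = 248 left.
July 2011 has 31 days: 248 − 31 = 217 left.
August 2011 has 31 days: 217 − 31 = 186 left.
September 2011 has 30 days: 186 − 30 = 156 left.
October 2011 has 31 days: 156 − 31 = 125 left.
November 2011 has 30 days: 125 − 30 = 95 left.
December 2011 has 31 days: 95 − 31 = 64 left.
January 2012 has 31 days: 64 − 31 = 33 left.
February 2012 has 29 days (2012 is a leap year): 33 − 29 = 4 left.
4 days into March 2012 → March 4, 2012.
Counting back 11 months from March 4, 2012:
month 3 − 11 = -8, which is month 4 of year 2011 → April 2011.
Day 4 is valid in April, giving April 4, 2011.
Counting forward 20 weeks (= 140 days) from April 4, 2011:
April has 30 days, so 30 − 4 = 26 days remain after April 4, 2011; 140 − 26 = 114 left.
May 2011 has 31 days: 114 − 31 = 83 left.
June 2011 has 30 days: 83 − 30 = 53 left.
July 2011 has 31 days: 53 − 31 = 22 left.
22 days into August 2011 → August 22, 2011.

August 22, 2011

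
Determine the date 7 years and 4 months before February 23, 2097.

Counting back 7 years and 4 months from February 23, 2097.
-7 years → 2090; month 2 − 4 = -2, which is month 10 of year 2089 → October 2089.
Day 23 is valid in October, giving October 23, 2089.

October 23, 2089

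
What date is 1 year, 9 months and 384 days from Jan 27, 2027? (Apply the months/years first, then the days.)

November 15, 2029

Counting forward 1 year, 9 months and 384 days from January 27, 2027: first the month/year part, then the days.
+1 year → 2028; month 1 + 9 = 10 → October 2028.
Day 27 is valid in October, giving October 27, 2028.
Now add 384 days from October 27, 2028.
October has 31 days, so 31 − 27 = 4 days remain after October 27, 2028; 384 − 4 = 380 left.
November 2028 has 30 days: 380 − 30 = 350 left.
December 2028 has 31 days: 350 − 31 = 319 left.
January 2029 has 31 days: 319 − 31 = 288 left.
February 2029 has 28 days (2029 is not a leap year): 288 − 28 = 260 left.
March 2029 has 31 days: 260 − 31 = 229 left.
April 2029 has 30 days: 229 − 30 = 199 left.
May 2029 has 31 days: 199 − 31 = 168 left.
June 2029 has 30 days: 168 − 30 = 138 left.
July 2029 has 31 days: 138 − 31 = 107 left.
August 2029 has 31 days: 107 − 31 = 76 left.
September 2029 has 30 days: 76 − 30 = 46 left.
October 2029 has 31 days: 46 − 31 = 15 left.
15 days into November 2029 → November 15, 2029.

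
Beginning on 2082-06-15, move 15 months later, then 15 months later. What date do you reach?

December 15, 2084

Counting forward 15 months from June 15, 2082:
month 6 + 15 = 21, which is month 9 of year 2083 → September 2083.
Day 15 is valid in September, giving September 15, 2083.
Adding 15 months from September 15, 2083:
month 9 + 15 = 24, which is month 12 of year 2084 → December 2084.
Day 15 is valid in December, giving December 15, 2084.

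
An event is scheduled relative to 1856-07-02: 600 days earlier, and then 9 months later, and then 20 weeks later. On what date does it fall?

Subtracting 600 days from July 2, 1856:
Going back 2 days from July 2, 1856 reaches the end of the previous month; 600 − 2 = 598 left.
June 1856 has 30 days: 598 − 30 = 568 left.
May 1856 has 31 days: 568 − 31 = 537 left.
April 1856 has 30 days: 537 − 30 = 507 left.
March 1856 has 31 days: 507 − 31 = 476 left.
February 1856 has 29 days (1856 is a leap year): 476 − 29 = 447 left.
January 1856 has 31 days: 447 − 31 = 416 left.
December 1855 has 31 days: 416 − 31 = 385 left.
November 1855 has 30 days: 385 − 30 = 355 left.
October 1855 has 31 days: 355 − 31 = 324 left.
September 1855 has 30 days: 324 − 30 = 294 left.
August 1855 has 31 days: 294 − 31 = 263 left.
July 1855 has 31 days: 263 − 31 = 232 left.
June 1855 has 30 days: 232 − 30 = 202 left.
May 1855 has 31 days: 202 − 31 = 171 left.
April 1855 has 30 days: 171 − 30 = 141 left.
March 1855 has 31 days: 141 − 31 = 110 left.
February 1855 has 28 days (1855 is not a leap year): 110 − 28 = 82 left.
January 1855 has 31 days: 82 − 31 = 51 left.
December 1854 has 31 days: 51 − 31 = 20 left.
November 1854 has 30 days; 30 − 20 = 10 → November 10, 1854.
Counting forward 9 months from November 10, 1854:
month 11 + 9 = 20, which is month 8 of year 1855 → August 1855.
Day 10 is valid in August, giving August 10, 1855.
Adding 20 weeks (= 140 days) from August 10, 1855:
August has 31 days, so 31 − 10 = 21 days remain after August 10, 1855; 140 − 21 = 119 left.
September 1855 has 30 days: 119 − 30 = 89 left.
October 1855 has 31 days: 89 − 31 = 58 left.
November 1855 has 30 days: 58 − 30 = 28 left.
28 days into December 1855 → December 28, 1855.

December 28, 1855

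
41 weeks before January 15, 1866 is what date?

April 3, 1865

Counting back 41 weeks = 287 days from January 15, 1866.
Going back 15 days from January 15, 1866 reaches the end of the previous month; 287 − 15 = 272 left.
December 1865 has 31 days: 272 − 31 = 241 left.
November 1865 has 30 days: 241 − 30 = 211 left.
October 1865 has 31 days: 211 − 31 = 180 left.
September 1865 has 30 days: 180 − 30 = 150 left.
August 1865 has 31 days: 150 − 31 = 119 left.
July 1865 has 31 days: 119 − 31 = 88 left.
June 1865 has 30 days: 88 − 30 = 58 left.
May 1865 has 31 days: 58 − 31 = 27 left.
April 1865 has 30 days; 30 − 27 = 3 → April 3, 1865.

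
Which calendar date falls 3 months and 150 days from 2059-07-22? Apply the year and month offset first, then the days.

Counting forward 3 months and 150 days from July 22, 2059: first the month/year part, then the days.
month 7 + 3 = 10 → October 2059.
Day 22 is valid in October, giving October 22, 2059.
Now add 150 days from October 22, 2059.
October has 31 days, so 31 − 22 = 9 days remain after October 22, 2059; 150 − 9 = 141 left.
November 2059 has 30 days: 141 − 30 = 111 left.
December 2059 has 31 days: 111 − 31 = 80 left.
January 2060 has 31 days: 80 − 31 = 49 left.
February 2060 has 29 days (2060 is a leap year): 49 − 29 = 20 left.
20 days into March 2060 → March 20, 2060.

March 20, 2060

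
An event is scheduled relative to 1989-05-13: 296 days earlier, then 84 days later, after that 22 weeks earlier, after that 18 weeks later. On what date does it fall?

Going back 296 days from May 13, 1989:
Going back 13 days from May 13, 1989 reaches the end of the previous month; 296 − 13 = 283 left.
April 1989 has 30 days: 283 − 30 = 253 left.
March 1989 has 31 days: 253 − 31 = 222 left.
February 1989 has 28 days (1989 is not a leap year): 222 − 28 = 194 left.
January 1989 has 31 days: 194 − 31 = 163 left.
December 1988 has 31 days: 163 − 31 = 132 left.
November 1988 has 30 days: 132 − 30 = 102 left.
October 1988 has 31 days: 102 − 31 = 71 left.
September 1988 has 30 days: 71 − 30 = 41 left.
August 1988 has 31 days: 41 − 31 = 10 left.
July 1988 has 31 days; 31 − 10 = 21 → July 21, 1988.
Adding 84 days from July 21, 1988:
July has 31 days, so 31 − 21 = 10 days remain after July 21, 1988; 84 − 10 = 74 left.
August 1988 has 31 days: 74 − 31 = 43 left.
September 1988 has 30 days: 43 − 30 = 13 left.
13 days into October 1988 → October 13, 1988.
Subtracting 22 weeks (= 154 days) from October 13, 1988:
Going back 13 days from October 13, 1988 reaches the end of the previous month; 154 − 13 = 141 left.
September 1988 has 30 days: 141 − 30 = 111 left.
August 1988 has 31 days: 111 − 31 = 80 left.
July 1988 has 31 days: 80 − 31 = 49 left.
June 1988 has 30 days: 49 − 30 = 19 left.
May 1988 has 31 days; 31 − 19 = 12 → May 12, 1988.
Adding 18 weeks (= 126 days) from May 12, 1988:
May has 31 days, so 31 − 12 = 19 days remain after May 12, 1988; 126 − 19 = 107 left.
June 1988 has 30 days: 107 − 30 = 77 left.
July 1988 has 31 days: 77 − 31 = 46 left.
August 1988 has 31 days: 46 − 31 = 15 left.
15 days into September 1988 → September 15, 1988.

September 15, 1988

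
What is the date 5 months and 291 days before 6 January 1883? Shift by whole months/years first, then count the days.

October 19, 1881

Counting back 5 months and 291 days from January 6, 1883: first the month/year part, then the days.
month 1 − 5 = -4, which is month 8 of year 1882 → August 1882.
Day 6 is valid in August, giving August 6, 1882.
Now subtract 291 days from August 6, 1882.
Going back 6 days from August 6, 1882 reaches the end of the previous month; 291 − 6 = 285 left.
July 1882 has 31 days: 285 − 31 = 254 left.
June 1882 has 30 days: 254 − 30 = 224 left.
May 1882 has 31 days: 224 − 31 = 193 left.
April 1882 has 30 days: 193 − 30 = 163 left.
March 1882 has 31 days: 163 − 31 = 132 left.
February 1882 has 28 days (1882 is not a leap year): 132 − 28 = 104 left.
January 1882 has 31 days: 104 − 31 = 73 left.
December 1881 has 31 days: 73 − 31 = 42 left.
November 1881 has 30 days: 42 − 30 = 12 left.
October 1881 has 31 days; 31 − 12 = 19 → October 19, 1881.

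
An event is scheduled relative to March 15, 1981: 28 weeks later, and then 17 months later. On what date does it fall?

Counting forward 28 weeks (= 196 days) from March 15, 1981:
March has 31 days, so 31 − 15 = 16 days remain after March 15, 1981; 196 − 16 = 180 left.
April 1981 has 30 days: 180 − 30 = 150 left.
May 1981 has 31 days: 150 − 31 = 119 left.
June 1981 has 30 days: 119 − 30 = 89 left.
July 1981 has 31 days: 89 − 31 = 58 left.
August 1981 has 31 days: 58 − 31 = 27 left.
27 days into September 1981 → September 27, 1981.
Advancing 17 months from September 27, 1981:
month 9 + 17 = 26, which is month 2 of year 1983 → February 1983.
Day 27 is valid in February, giving February 27, 1983.

February 27, 1983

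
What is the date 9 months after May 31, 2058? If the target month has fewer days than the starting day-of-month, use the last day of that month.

Adding 9 months from May 31, 2058.
month 5 + 9 = 14, which is month 2 of year 2059 → February 2059.
February 2059 has only 28 days (2059 is not a leap year — relevant if February), and the start was day 31, so the date clamps to February 28, 2059.

February 28, 2059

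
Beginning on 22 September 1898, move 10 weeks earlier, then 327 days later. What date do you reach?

June 6, 1899

Going back 10 weeks (= 70 days) from September 22, 1898:
Going back 22 days from September 22, 1898 reaches the end of the previous month; 70 − 22 = 48 left.
August 1898 has 31 days: 48 − 31 = 17 left.
July 1898 has 31 days; 31 − 17 = 14 → July 14, 1898.
Adding 327 days from July 14, 1898:
July has 31 days, so 31 − 14 = 17 days remain after July 14, 1898; 327 − 17 = 310 left.
August 1898 has 31 days: 310 − 31 = 279 left.
September 1898 has 30 days: 279 − 30 = 249 left.
October 1898 has 31 days: 249 − 31 = 218 left.
November 1898 has 30 days: 218 − 30 = 188 left.
December 1898 has 31 days: 188 − 31 = 157 left.
January 1899 has 31 days: 157 − 31 = 126 left.
February 1899 has 28 days (1899 is not a leap year): 126 − 28 = 98 left.
March 1899 has 31 days: 98 − 31 = 67 left.
April 1899 has 30 days: 67 − 30 = 37 left.
May 1899 has 31 days: 37 − 31 = 6 left.
6 days into June 1899 → June 6, 1899.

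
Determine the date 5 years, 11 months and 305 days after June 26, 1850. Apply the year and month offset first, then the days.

March 27, 1857

Adding 5 years, 11 months and 305 days from June 26, 1850: first the month/year part, then the days.
+5 years → 1855; month 6 + 11 = 17, which is month 5 of year 1856 → May 1856.
Day 26 is valid in May, giving May 26, 1856.
Now add 305 days from May 26, 1856.
May has 31 days, so 31 − 26 = 5 days remain after May 26, 1856; 305 − 5 = 300 left.
June 1856 has 30 days: 300 − 30 = 270 left.
July 1856 has 31 days: 270 − 31 = 239 left.
August 1856 has 31 days: 239 − 31 = 208 left.
September 1856 has 30 days: 208 − 30 = 178 left.
October 1856 has 31 days: 178 − 31 = 147 left.
November 1856 has 30 days: 147 − 30 = 117 left.
December 1856 has 31 days: 117 − 31 = 86 left.
January 1857 has 31 days: 86 − 31 = 55 left.
February 1857 has 28 days (1857 is not a leap year): 55 − 28 = 27 left.
27 days into March 1857 → March 27, 1857.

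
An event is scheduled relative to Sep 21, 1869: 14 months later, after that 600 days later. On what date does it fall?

Counting forward 14 months from September 21, 1869:
month 9 + 14 = 23, which is month 11 of year 1870 → November 1870.
Day 21 is valid in November, giving November 21, 1870.
Advancing 600 days from November 21, 1870:
November has 30 days, so 30 − 21 = 9 days remain after November 21, 1870; 600 − 9 = 591 left.
December 1870 has 31 days: 591 − 31 = 560 left.
January 1871 has 31 days: 560 − 31 = 529 left.
February 1871 has 28 days (1871 is not a leap year): 529 − 28 = 501 left.
March 1871 has 31 days: 501 − 31 = 470 left.
April 1871 has 30 days: 470 − 30 = 440 left.
May 1871 has 31 days: 440 − 31 = 409 left.
June 1871 has 30 days: 409 − 30 = 379 left.
July 1871 has 31 days: 379 − 31 = 348 left.
August 1871 has 31 days: 348 − 31 = 317 left.
September 1871 has 30 days: 317 − 30 = 287 left.
October 1871 has 31 days: 287 − 31 = 256 left.
November 1871 has 30 days: 256 − 30 = 226 left.
December 1871 has 31 days: 226 − 31 = 195 left.
January 1872 has 31 days: 195 − 31 = 164 left.
February 1872 has 29 days (1872 is a leap year): 164 − 29 = 135 left.
March 1872 has 31 days: 135 − 31 = 104 left.
April 1872 has 30 days: 104 − 30 = 74 left.
May 1872 has 31 days: 74 − 31 = 43 left.
June 1872 has 30 days: 43 − 30 = 13 left.
13 days into July 1872 → July 13, 1872.

July 13, 1872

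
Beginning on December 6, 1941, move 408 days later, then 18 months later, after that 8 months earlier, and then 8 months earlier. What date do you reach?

March 18, 1943

Adding 408 days from December 6, 1941:
December has 31 days, so 31 − 6 = 25 days remain after December 6, 1941; 408 − 25 = 383 left.
January 1942 has 31 days: 383 − 31 = 352 left.
February 1942 has 28 days (1942 is not a leap year): 352 − 28 = 324 left.
March 1942 has 31 days: 324 − 31 = 293 left.
April 1942 has 30 days: 293 − 30 = 263 left.
May 1942 has 31 days: 263 − 31 = 232 left.
June 1942 has 30 days: 232 − 30 = 202 left.
July 1942 has 31 days: 202 − 31 = 171 left.
August 1942 has 31 days: 171 − 31 = 140 left.
September 1942 has 30 days: 140 − 30 = 110 left.
October 1942 has 31 days: 110 − 31 = 79 left.
November 1942 has 30 days: 79 − 30 = 49 left.
December 1942 has 31 days: 49 − 31 = 18 left.
18 days into January 1943 → January 18, 1943.
Adding 18 months from January 18, 1943:
month 1 + 18 = 19, which is month 7 of year 1944 → July 1944.
Day 18 is valid in July, giving July 18, 1944.
Counting back 8 months from July 18, 1944:
month 7 − 8 = -1, which is month 11 of year 1943 → November 1943.
Day 18 is valid in November, giving November 18, 1943.
Going back 8 months from November 18, 1943:
month 11 − 8 = 3 → March 1943.
Day 18 is valid in March, giving March 18, 1943.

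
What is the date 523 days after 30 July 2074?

Adding 523 days from July 30, 2074.
July has 31 days, so 31 − 30 = 1 day remains after July 30, 2074; 523 − 1 = 522 left.
August 2074 has 31 days: 522 − 31 = 491 left.
September 2074 has 30 days: 491 − 30 = 461 left.
October 2074 has 31 days: 461 − 31 = 430 left.
November 2074 has 30 days: 430 − 30 = 400 left.
December 2074 has 31 days: 400 − 31 = 369 left.
January 2075 has 31 days: 369 − 31 = 338 left.
February 2075 has 28 days (2075 is not a leap year): 338 − 28 = 310 left.
March 2075 has 31 days: 310 − 31 = 279 left.
April 2075 has 30 days: 279 − 30 = 249 left.
May 2075 has 31 days: 249 − 31 = 218 left.
June 2075 has 30 days: 218 − 30 = 188 left.
July 2075 has 31 days: 188 − 31 = 157 left.
August 2075 has 31 days: 157 − 31 = 126 left.
September 2075 has 30 days: 126 − 30 = 96 left.
October 2075 has 31 days: 96 − 31 = 65 left.
November 2075 has 30 days: 65 − 30 = 35 left.
December 2075 has 31 days: 35 − 31 = 4 left.
4 days into January 2076 → January 4, 2076.

January 4, 2076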